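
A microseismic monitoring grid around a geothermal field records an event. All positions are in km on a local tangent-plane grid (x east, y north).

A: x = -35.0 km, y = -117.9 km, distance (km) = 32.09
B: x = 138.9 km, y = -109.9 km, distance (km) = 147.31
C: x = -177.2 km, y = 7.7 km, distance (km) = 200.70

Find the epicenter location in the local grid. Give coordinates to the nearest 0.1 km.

x ≈ -8.1 km, y ≈ -100.4 km

Circle about each station: (x + 35.0)² + (y + 117.9)² = 32.09²; (x − 138.9)² + (y + 109.9)² = 147.31²; (x + 177.2)² + (y − 7.7)² = 200.70².
Subtracting the A equation from the B and C equations removes the quadratic terms:
347.8 x + 16.0 y = -4424.66
-284.4 x + 251.2 y = -22917.00
Solving the 2×2 system: x ≈ -8.1, y ≈ -100.4 km.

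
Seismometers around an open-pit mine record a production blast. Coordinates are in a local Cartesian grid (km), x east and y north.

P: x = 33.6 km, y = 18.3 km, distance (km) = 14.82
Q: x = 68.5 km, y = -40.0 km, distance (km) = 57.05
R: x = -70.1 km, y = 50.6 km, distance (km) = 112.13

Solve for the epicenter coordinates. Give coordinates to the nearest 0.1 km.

Circle about each station: (x − 33.6)² + (y − 18.3)² = 14.82²; (x − 68.5)² + (y + 40.0)² = 57.05²; (x + 70.1)² + (y − 50.6)² = 112.13².
Subtracting the P equation from the Q and R equations removes the quadratic terms:
69.8 x − 116.6 y = 1793.33
-207.4 x + 64.6 y = -6342.98
Solving the 2×2 system: x ≈ 31.7, y ≈ 3.6 km.
Check against P (with the unrounded x, y): √((x − 33.6)²+(y − 18.3)²) = 14.82 ≈ 14.82 km. ✓

x ≈ 31.7 km, y ≈ 3.6 km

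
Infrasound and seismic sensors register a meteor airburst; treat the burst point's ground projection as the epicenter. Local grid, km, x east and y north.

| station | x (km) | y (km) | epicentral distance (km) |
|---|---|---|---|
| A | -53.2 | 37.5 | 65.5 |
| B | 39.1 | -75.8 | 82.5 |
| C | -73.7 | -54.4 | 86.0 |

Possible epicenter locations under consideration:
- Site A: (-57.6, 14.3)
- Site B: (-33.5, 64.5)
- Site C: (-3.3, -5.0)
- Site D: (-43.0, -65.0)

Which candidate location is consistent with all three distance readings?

For each candidate, compare |candidate − station| to the reported distance:
Site A: residuals A 41.9, B 49.7, C 15.4 → max 49.7 km
Site B: residuals A 32.1, B 75.5, C 39.5 → max 75.5 km
Site C: residuals A 0.0, B 0.0, C 0.0 → max 0.0 km
Site D: residuals A 37.5, B 0.3, C 53.5 → max 53.5 km
Only Site C has all residuals ≈ 0.

Site C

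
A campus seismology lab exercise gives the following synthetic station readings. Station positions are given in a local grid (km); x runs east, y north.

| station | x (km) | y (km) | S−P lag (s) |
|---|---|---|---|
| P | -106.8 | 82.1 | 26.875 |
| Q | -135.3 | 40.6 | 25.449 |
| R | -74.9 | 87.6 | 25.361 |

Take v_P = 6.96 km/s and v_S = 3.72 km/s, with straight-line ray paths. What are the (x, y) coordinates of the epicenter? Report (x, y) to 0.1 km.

Distance from S−P lag: d = Δt · v_P v_S / (v_P − v_S) = Δt · (6.96·3.72)/(6.96−3.72) ≈ 7.9911·Δt.
So d_P = 214.76, d_Q = 203.37, d_R = 202.66 km.
Circle about each station: (x + 106.8)² + (y − 82.1)² = 214.76²; (x + 135.3)² + (y − 40.6)² = 203.37²; (x + 74.9)² + (y − 87.6)² = 202.66².
Subtracting pairs of circle equations eliminates x²+y² and gives linear equations (the radical axes):
-57.0 x − 83.0 y = 6570.30
63.8 x + 11.0 y = 187.90
Solving the 2×2 system: x ≈ 18.8, y ≈ -92.1 km.

x ≈ 18.8 km, y ≈ -92.1 km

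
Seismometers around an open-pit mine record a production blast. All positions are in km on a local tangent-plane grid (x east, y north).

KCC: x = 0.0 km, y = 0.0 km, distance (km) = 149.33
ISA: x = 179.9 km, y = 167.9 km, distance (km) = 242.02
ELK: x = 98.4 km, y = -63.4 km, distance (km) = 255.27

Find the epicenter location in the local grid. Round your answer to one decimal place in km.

Circle about each station: x² + y² = 149.33²; (x − 179.9)² + (y − 167.9)² = 242.02²; (x − 98.4)² + (y + 63.4)² = 255.27².
Subtracting pairs of circle equations eliminates x²+y² and gives linear equations (the radical axes):
359.8 x + 335.8 y = 24280.19
196.8 x − 126.8 y = -29161.20
Solving the 2×2 system: x ≈ -60.1, y ≈ 136.7 km.

-60.1 km east, 136.7 km north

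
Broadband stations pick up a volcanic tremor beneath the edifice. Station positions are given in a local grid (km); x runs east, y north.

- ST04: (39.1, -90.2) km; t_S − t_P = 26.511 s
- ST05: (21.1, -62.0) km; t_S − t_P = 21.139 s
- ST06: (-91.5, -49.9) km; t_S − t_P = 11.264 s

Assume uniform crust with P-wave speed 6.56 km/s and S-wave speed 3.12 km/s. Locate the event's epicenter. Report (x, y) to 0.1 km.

Distance from S−P lag: d = Δt · v_P v_S / (v_P − v_S) = Δt · (6.56·3.12)/(6.56−3.12) ≈ 5.9498·Δt.
So d_ST04 = 157.73, d_ST05 = 125.77, d_ST06 = 67.02 km.
Circle about each station: (x − 39.1)² + (y + 90.2)² = 157.73²; (x − 21.1)² + (y + 62.0)² = 125.77²; (x + 91.5)² + (y + 49.9)² = 67.02².
Subtracting the ST04 equation from the ST05 and ST06 equations removes the quadratic terms:
-36.0 x + 56.4 y = 3685.02
-261.2 x + 80.6 y = 21584.48
Solving the 2×2 system: x ≈ -77.8, y ≈ 15.7 km.

x ≈ -77.8 km, y ≈ 15.7 km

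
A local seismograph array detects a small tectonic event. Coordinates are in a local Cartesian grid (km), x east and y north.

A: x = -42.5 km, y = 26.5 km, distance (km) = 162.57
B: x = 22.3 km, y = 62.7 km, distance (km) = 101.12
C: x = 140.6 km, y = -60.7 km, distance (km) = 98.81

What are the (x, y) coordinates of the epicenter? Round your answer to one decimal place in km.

Circle about each station: (x + 42.5)² + (y − 26.5)² = 162.57²; (x − 22.3)² + (y − 62.7)² = 101.12²; (x − 140.6)² + (y + 60.7)² = 98.81².
Subtracting pairs of circle equations eliminates x²+y² and gives linear equations (the radical axes):
129.6 x + 72.4 y = 18123.83
366.2 x − 174.4 y = 37609.94
Solving the 2×2 system: x ≈ 119.8, y ≈ 35.9 km.

119.8 km east, 35.9 km north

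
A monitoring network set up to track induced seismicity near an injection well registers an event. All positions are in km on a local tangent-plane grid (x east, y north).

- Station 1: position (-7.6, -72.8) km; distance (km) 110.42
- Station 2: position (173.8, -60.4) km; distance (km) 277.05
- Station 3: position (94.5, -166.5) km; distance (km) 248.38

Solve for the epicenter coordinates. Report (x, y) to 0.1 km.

x ≈ -98.7 km, y ≈ -10.4 km

Circle about each station: (x + 7.6)² + (y + 72.8)² = 110.42²; (x − 173.8)² + (y + 60.4)² = 277.05²; (x − 94.5)² + (y + 166.5)² = 248.38².
Subtracting pairs of circle equations eliminates x²+y² and gives linear equations (the radical axes):
362.8 x + 24.8 y = -36067.13
204.2 x − 187.4 y = -18205.15
Solving the 2×2 system: x ≈ -98.7, y ≈ -10.4 km.
Check against Station 1 (with the unrounded x, y): √((x + 7.6)²+(y + 72.8)²) = 110.42 ≈ 110.42 km. ✓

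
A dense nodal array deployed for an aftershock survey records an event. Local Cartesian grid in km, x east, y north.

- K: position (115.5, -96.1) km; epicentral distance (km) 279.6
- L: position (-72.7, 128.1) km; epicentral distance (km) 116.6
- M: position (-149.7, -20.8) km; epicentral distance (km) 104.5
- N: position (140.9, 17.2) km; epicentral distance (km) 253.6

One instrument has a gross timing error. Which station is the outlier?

L

Solve using three stations at a time. Using K, M, N (subtract circle equations pairwise → linear system) gives (x, y) ≈ (-106.2, 74.3).
Distances from that point to each station vs reported:
  K: calculated 279.6 vs reported 279.6 → residual 0.0 km
  L: calculated 63.4 vs reported 116.6 → residual 53.2 km
  M: calculated 104.6 vs reported 104.5 → residual 0.1 km
  N: calculated 253.6 vs reported 253.6 → residual 0.0 km
K, M, N are mutually consistent (residuals ≈ 0); L is off by 53.2 km.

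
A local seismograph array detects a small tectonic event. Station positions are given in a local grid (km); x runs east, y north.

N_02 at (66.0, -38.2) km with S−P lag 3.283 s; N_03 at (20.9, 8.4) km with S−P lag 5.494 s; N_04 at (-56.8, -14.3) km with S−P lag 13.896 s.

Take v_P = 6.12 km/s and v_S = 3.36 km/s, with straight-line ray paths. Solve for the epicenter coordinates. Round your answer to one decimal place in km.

46.3 km east, -23.7 km north

Distance from S−P lag: d = Δt · v_P v_S / (v_P − v_S) = Δt · (6.12·3.36)/(6.12−3.36) ≈ 7.4504·Δt.
So d_N_02 = 24.46, d_N_03 = 40.93, d_N_04 = 103.53 km.
Circle about each station: (x − 66.0)² + (y + 38.2)² = 24.46²; (x − 20.9)² + (y − 8.4)² = 40.93²; (x + 56.8)² + (y + 14.3)² = 103.53².
Subtracting the N_02 equation from the N_03 and N_04 equations removes the quadratic terms:
-90.2 x + 93.2 y = -6384.84
-245.6 x + 47.8 y = -12504.68
Solving the 2×2 system: x ≈ 46.3, y ≈ -23.7 km.
Check against N_02 (with the unrounded x, y): √((x − 66.0)²+(y + 38.2)²) = 24.46 ≈ 24.46 km. ✓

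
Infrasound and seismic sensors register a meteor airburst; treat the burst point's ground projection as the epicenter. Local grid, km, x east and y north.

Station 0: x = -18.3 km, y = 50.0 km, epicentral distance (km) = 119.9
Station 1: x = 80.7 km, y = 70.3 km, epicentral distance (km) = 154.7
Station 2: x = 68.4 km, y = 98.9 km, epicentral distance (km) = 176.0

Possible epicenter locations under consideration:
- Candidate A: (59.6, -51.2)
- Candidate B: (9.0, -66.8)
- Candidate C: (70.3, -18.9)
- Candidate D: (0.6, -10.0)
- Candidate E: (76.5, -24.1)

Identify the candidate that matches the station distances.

For each candidate, compare |candidate − station| to the reported distance:
Candidate A: residuals Station 0 7.8, Station 1 31.4, Station 2 25.6 → max 31.4 km
Candidate B: residuals Station 0 0.0, Station 1 0.0, Station 2 0.0 → max 0.0 km
Candidate C: residuals Station 0 7.7, Station 1 64.9, Station 2 58.2 → max 64.9 km
Candidate D: residuals Station 0 57.0, Station 1 41.3, Station 2 47.7 → max 57.0 km
Candidate E: residuals Station 0 0.4, Station 1 60.2, Station 2 52.7 → max 60.2 km
Only Candidate B has all residuals ≈ 0.

Candidate B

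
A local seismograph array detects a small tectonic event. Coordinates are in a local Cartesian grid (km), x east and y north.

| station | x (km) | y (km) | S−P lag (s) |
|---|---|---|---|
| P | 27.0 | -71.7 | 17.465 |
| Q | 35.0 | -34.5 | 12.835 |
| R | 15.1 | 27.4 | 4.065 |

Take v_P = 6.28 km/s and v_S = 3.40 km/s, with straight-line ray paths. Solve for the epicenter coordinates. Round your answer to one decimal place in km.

(5.6, 56.0)

Distance from S−P lag: d = Δt · v_P v_S / (v_P − v_S) = Δt · (6.28·3.40)/(6.28−3.40) ≈ 7.4139·Δt.
So d_P = 129.48, d_Q = 95.16, d_R = 30.14 km.
Circle about each station: (x − 27.0)² + (y + 71.7)² = 129.48²; (x − 35.0)² + (y + 34.5)² = 95.16²; (x − 15.1)² + (y − 27.4)² = 30.14².
Subtracting the P equation from the Q and R equations removes the quadratic terms:
16.0 x + 74.4 y = 4255.00
-23.8 x + 198.2 y = 10965.53
Solving the 2×2 system: x ≈ 5.6, y ≈ 56.0 km.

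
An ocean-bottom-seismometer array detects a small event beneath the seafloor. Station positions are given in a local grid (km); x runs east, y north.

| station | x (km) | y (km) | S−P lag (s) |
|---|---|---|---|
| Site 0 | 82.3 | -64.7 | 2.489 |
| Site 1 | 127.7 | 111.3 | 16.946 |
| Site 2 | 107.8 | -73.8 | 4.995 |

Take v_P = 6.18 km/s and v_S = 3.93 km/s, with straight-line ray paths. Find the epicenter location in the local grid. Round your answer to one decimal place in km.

x ≈ 56.5 km, y ≈ -57.2 km

Distance from S−P lag: d = Δt · v_P v_S / (v_P − v_S) = Δt · (6.18·3.93)/(6.18−3.93) ≈ 10.7944·Δt.
So d_Site 0 = 26.87, d_Site 1 = 182.92, d_Site 2 = 53.92 km.
Circle about each station: (x − 82.3)² + (y + 64.7)² = 26.87²; (x − 127.7)² + (y − 111.3)² = 182.92²; (x − 107.8)² + (y + 73.8)² = 53.92².
Subtracting the Site 0 equation from the Site 1 and Site 2 equations removes the quadratic terms:
90.8 x + 352.0 y = -15002.13
51.0 x − 18.2 y = 3922.53
Solving the 2×2 system: x ≈ 56.5, y ≈ -57.2 km.
Check against Site 0 (with the unrounded x, y): √((x − 82.3)²+(y + 64.7)²) = 26.87 ≈ 26.87 km. ✓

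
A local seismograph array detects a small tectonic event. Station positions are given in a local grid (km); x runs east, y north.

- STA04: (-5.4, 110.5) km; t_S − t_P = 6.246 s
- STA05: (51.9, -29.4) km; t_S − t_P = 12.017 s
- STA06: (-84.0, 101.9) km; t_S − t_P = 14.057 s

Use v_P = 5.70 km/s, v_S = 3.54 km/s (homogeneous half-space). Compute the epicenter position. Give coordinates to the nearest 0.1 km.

x ≈ 45.9 km, y ≈ 82.7 km

Distance from S−P lag: d = Δt · v_P v_S / (v_P − v_S) = Δt · (5.70·3.54)/(5.70−3.54) ≈ 9.3417·Δt.
So d_STA04 = 58.35, d_STA05 = 112.26, d_STA06 = 131.32 km.
Circle about each station: (x + 5.4)² + (y − 110.5)² = 58.35²; (x − 51.9)² + (y + 29.4)² = 112.26²; (x + 84.0)² + (y − 101.9)² = 131.32².
Subtracting pairs of circle equations eliminates x²+y² and gives linear equations (the radical axes):
114.6 x − 279.8 y = -17879.03
-157.2 x − 17.2 y = -8640.02
Solving the 2×2 system: x ≈ 45.9, y ≈ 82.7 km.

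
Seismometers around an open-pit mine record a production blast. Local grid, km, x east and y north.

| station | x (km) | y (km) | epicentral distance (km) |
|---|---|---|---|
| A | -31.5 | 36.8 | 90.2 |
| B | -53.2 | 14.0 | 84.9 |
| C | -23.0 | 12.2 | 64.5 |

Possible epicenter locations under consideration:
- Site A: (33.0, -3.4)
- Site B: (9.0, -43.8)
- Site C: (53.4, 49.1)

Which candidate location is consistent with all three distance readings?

Site B

For each candidate, compare |candidate − station| to the reported distance:
Site A: residuals A 14.2, B 3.0, C 6.4 → max 14.2 km
Site B: residuals A 0.0, B 0.0, C 0.0 → max 0.0 km
Site C: residuals A 4.4, B 27.3, C 20.3 → max 27.3 km
Only Site B has all residuals ≈ 0.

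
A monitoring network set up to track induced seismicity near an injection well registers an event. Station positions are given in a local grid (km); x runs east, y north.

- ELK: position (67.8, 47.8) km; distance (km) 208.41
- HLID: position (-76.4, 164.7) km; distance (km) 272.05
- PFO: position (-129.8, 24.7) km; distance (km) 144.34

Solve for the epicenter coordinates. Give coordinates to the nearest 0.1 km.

Circle about each station: (x − 67.8)² + (y − 47.8)² = 208.41²; (x + 76.4)² + (y − 164.7)² = 272.05²; (x + 129.8)² + (y − 24.7)² = 144.34².
Subtracting the ELK equation from the HLID and PFO equations removes the quadratic terms:
-288.4 x + 233.8 y = -4495.10
-395.2 x − 46.2 y = 33177.14
Solving the 2×2 system: x ≈ -71.4, y ≈ -107.3 km.

(-71.4, -107.3)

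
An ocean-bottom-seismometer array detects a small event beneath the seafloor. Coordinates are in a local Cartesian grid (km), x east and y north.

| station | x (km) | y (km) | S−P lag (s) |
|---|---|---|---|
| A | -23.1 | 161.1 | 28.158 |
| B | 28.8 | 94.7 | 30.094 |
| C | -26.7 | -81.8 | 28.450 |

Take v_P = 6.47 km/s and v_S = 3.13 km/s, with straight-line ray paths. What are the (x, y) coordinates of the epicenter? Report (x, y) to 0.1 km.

x ≈ -146.1 km, y ≈ 42.7 km

Distance from S−P lag: d = Δt · v_P v_S / (v_P − v_S) = Δt · (6.47·3.13)/(6.47−3.13) ≈ 6.0632·Δt.
So d_A = 170.73, d_B = 182.47, d_C = 172.50 km.
Circle about each station: (x + 23.1)² + (y − 161.1)² = 170.73²; (x − 28.8)² + (y − 94.7)² = 182.47²; (x + 26.7)² + (y + 81.8)² = 172.50².
Subtracting the A equation from the B and C equations removes the quadratic terms:
103.8 x − 132.8 y = -20835.86
-7.2 x − 485.8 y = -19690.21
Solving the 2×2 system: x ≈ -146.1, y ≈ 42.7 km.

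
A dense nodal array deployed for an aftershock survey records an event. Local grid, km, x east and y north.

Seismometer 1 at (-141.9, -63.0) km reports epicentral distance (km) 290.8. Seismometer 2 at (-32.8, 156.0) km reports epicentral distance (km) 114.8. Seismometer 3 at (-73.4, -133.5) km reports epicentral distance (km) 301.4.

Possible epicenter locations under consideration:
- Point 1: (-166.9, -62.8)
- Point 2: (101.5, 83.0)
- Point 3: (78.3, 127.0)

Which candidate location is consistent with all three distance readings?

For each candidate, compare |candidate − station| to the reported distance:
Point 1: residuals Seismometer 1 265.8, Seismometer 2 141.8, Seismometer 3 184.2 → max 265.8 km
Point 2: residuals Seismometer 1 7.0, Seismometer 2 38.1, Seismometer 3 23.1 → max 38.1 km
Point 3: residuals Seismometer 1 0.0, Seismometer 2 0.0, Seismometer 3 0.1 → max 0.1 km
Only Point 3 has all residuals ≈ 0.

Point 3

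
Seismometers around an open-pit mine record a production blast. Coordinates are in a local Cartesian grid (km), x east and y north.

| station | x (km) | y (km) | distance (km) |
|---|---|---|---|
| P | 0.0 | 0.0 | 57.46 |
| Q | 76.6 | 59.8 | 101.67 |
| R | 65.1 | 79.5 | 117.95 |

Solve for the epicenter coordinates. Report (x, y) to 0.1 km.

Circle about each station: x² + y² = 57.46²; (x − 76.6)² + (y − 59.8)² = 101.67²; (x − 65.1)² + (y − 79.5)² = 117.95².
Subtracting pairs of circle equations eliminates x²+y² and gives linear equations (the radical axes):
153.2 x + 119.6 y = 2408.46
130.2 x + 159.0 y = -52.29
Solving the 2×2 system: x ≈ 44.3, y ≈ -36.6 km.

x ≈ 44.3 km, y ≈ -36.6 km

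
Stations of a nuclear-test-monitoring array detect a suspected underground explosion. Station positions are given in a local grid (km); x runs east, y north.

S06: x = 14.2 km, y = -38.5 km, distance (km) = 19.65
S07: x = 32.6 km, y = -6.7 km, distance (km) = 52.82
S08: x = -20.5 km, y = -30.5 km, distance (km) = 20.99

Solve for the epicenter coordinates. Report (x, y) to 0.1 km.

(-4.6, -44.2)

Circle about each station: (x − 14.2)² + (y + 38.5)² = 19.65²; (x − 32.6)² + (y + 6.7)² = 52.82²; (x + 20.5)² + (y + 30.5)² = 20.99².
Subtracting the S06 equation from the S07 and S08 equations removes the quadratic terms:
36.8 x + 63.6 y = -2980.07
-69.4 x + 16.0 y = -387.85
Solving the 2×2 system: x ≈ -4.6, y ≈ -44.2 km.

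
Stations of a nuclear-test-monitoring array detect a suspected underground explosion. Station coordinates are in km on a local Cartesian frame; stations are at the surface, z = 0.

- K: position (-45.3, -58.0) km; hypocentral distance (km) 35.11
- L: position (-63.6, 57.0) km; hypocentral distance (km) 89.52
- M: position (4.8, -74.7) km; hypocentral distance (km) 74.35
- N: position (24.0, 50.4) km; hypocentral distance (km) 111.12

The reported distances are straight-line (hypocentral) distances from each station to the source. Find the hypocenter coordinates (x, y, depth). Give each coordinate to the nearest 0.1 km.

(-50.8, -29.4, 19.6)

Each station gives a sphere (x−x_i)² + (y−y_i)² + z² = d_i² (stations at z=0).
Subtracting the K sphere from L and M: z² cancels, leaving linear equations in x and y:
-36.6 x + 230.0 y = -4903.25
100.2 x − 33.4 y = -4108.17
Solving: x ≈ -50.800, y ≈ -29.402 km (keep extra digits for the depth step; rounded: -50.8, -29.4).
Then from the K sphere: z² = 35.11² − (x + 45.3)² − (y + 58.0)² with x = -50.800, y = -29.402, so z ≈ 19.612 ≈ 19.6 km.
Check against N (with the unrounded solution): distance 111.12 ≈ 111.12 km. ✓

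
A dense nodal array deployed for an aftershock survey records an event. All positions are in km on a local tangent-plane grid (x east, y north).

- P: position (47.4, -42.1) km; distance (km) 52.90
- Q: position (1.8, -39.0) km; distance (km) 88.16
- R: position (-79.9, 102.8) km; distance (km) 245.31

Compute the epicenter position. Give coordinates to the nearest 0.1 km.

Circle about each station: (x − 47.4)² + (y + 42.1)² = 52.90²; (x − 1.8)² + (y + 39.0)² = 88.16²; (x + 79.9)² + (y − 102.8)² = 245.31².
Subtracting the P equation from the Q and R equations removes the quadratic terms:
-91.2 x + 6.2 y = -7468.71
-254.6 x + 289.8 y = -44445.91
Solving the 2×2 system: x ≈ 76.0, y ≈ -86.6 km.

(76.0, -86.6)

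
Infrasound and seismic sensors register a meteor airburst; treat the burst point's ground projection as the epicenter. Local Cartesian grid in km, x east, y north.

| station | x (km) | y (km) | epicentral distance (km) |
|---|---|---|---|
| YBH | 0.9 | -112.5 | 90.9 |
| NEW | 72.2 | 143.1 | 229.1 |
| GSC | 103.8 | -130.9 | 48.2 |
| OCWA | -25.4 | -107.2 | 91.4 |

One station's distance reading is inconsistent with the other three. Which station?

Solve using three stations at a time. Using YBH, NEW, GSC (subtract circle equations pairwise → linear system) gives (x, y) ≈ (87.7, -85.5).
Distances from that point to each station vs reported:
  YBH: calculated 90.9 vs reported 90.9 → residual 0.0 km
  NEW: calculated 229.1 vs reported 229.1 → residual 0.0 km
  GSC: calculated 48.2 vs reported 48.2 → residual 0.0 km
  OCWA: calculated 115.2 vs reported 91.4 → residual 23.8 km
YBH, NEW, GSC are mutually consistent (residuals ≈ 0); OCWA is off by 23.8 km.

OCWA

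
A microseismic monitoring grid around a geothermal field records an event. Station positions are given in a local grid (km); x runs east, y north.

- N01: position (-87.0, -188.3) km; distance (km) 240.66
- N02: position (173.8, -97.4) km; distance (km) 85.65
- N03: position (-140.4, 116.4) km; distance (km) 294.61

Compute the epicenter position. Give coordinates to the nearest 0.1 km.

Circle about each station: (x + 87.0)² + (y + 188.3)² = 240.66²; (x − 173.8)² + (y + 97.4)² = 85.65²; (x + 140.4)² + (y − 116.4)² = 294.61².
Subtracting the N01 equation from the N02 and N03 equations removes the quadratic terms:
521.6 x + 181.8 y = 47248.62
-106.8 x + 609.4 y = -38642.59
Solving the 2×2 system: x ≈ 106.2, y ≈ -44.8 km.

x ≈ 106.2 km, y ≈ -44.8 km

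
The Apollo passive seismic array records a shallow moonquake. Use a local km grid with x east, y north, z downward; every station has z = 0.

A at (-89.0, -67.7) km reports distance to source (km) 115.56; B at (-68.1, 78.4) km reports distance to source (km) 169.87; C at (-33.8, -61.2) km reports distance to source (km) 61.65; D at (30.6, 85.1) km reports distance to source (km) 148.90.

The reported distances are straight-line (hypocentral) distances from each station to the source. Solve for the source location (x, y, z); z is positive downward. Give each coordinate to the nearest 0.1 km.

(24.9, -62.5, 18.8)

Each station gives a sphere (x−x_i)² + (y−y_i)² + z² = d_i² (stations at z=0).
Subtracting the A sphere from B and C: z² cancels, leaving linear equations in x and y:
41.8 x + 292.2 y = -17221.82
110.4 x + 13.0 y = 1936.98
Solving: x ≈ 24.905, y ≈ -62.501 km (keep extra digits for the depth step; rounded: 24.9, -62.5).
Then from the A sphere: z² = 115.56² − (x + 89.0)² − (y + 67.7)² with x = 24.905, y = -62.501, so z ≈ 18.781 ≈ 18.8 km.
Check against D (with the unrounded solution): distance 148.90 ≈ 148.90 km. ✓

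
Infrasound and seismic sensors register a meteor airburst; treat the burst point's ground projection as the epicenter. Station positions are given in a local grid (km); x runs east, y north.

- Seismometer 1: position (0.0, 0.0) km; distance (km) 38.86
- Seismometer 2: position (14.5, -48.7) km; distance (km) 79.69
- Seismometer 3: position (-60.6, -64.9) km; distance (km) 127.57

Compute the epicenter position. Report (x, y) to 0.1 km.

24.2 km east, 30.4 km north

Circle about each station: x² + y² = 38.86²; (x − 14.5)² + (y + 48.7)² = 79.69²; (x + 60.6)² + (y + 64.9)² = 127.57².
Subtracting the Seismometer 1 equation from the Seismometer 2 and Seismometer 3 equations removes the quadratic terms:
29.0 x − 97.4 y = -2258.46
-121.2 x − 129.8 y = -6879.64
Solving the 2×2 system: x ≈ 24.2, y ≈ 30.4 km.
Check against Seismometer 1 (with the unrounded x, y): √(x²+y²) = 38.86 ≈ 38.86 km. ✓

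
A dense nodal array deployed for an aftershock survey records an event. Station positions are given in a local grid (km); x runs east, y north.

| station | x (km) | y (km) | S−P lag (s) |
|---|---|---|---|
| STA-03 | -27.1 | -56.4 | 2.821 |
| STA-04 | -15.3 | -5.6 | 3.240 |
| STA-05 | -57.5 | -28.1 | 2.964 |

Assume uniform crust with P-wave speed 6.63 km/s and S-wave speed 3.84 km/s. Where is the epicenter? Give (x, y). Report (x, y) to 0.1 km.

-30.6 km east, -30.9 km north

Distance from S−P lag: d = Δt · v_P v_S / (v_P − v_S) = Δt · (6.63·3.84)/(6.63−3.84) ≈ 9.1252·Δt.
So d_STA-03 = 25.74, d_STA-04 = 29.57, d_STA-05 = 27.05 km.
Circle about each station: (x + 27.1)² + (y + 56.4)² = 25.74²; (x + 15.3)² + (y + 5.6)² = 29.57²; (x + 57.5)² + (y + 28.1)² = 27.05².
Subtracting the STA-03 equation from the STA-04 and STA-05 equations removes the quadratic terms:
23.6 x + 101.6 y = -3861.76
-60.8 x + 56.6 y = 111.34
Solving the 2×2 system: x ≈ -30.6, y ≈ -30.9 km.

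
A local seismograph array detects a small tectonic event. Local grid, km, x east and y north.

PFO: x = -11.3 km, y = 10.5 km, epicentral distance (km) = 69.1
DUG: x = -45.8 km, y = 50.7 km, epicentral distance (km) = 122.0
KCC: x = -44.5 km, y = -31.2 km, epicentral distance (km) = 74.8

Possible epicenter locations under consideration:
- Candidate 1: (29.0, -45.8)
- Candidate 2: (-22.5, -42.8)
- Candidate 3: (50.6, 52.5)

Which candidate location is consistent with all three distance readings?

Candidate 1

For each candidate, compare |candidate − station| to the reported distance:
Candidate 1: residuals PFO 0.1, DUG 0.1, KCC 0.1 → max 0.1 km
Candidate 2: residuals PFO 14.6, DUG 25.6, KCC 49.9 → max 49.9 km
Candidate 3: residuals PFO 5.7, DUG 25.6, KCC 51.9 → max 51.9 km
Only Candidate 1 has all residuals ≈ 0.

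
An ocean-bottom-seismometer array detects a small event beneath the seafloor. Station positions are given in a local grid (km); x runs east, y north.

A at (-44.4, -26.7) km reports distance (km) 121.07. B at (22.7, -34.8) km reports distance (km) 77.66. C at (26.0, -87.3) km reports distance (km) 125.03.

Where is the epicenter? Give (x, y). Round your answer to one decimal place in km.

x ≈ 61.1 km, y ≈ 32.7 km

Circle about each station: (x + 44.4)² + (y + 26.7)² = 121.07²; (x − 22.7)² + (y + 34.8)² = 77.66²; (x − 26.0)² + (y + 87.3)² = 125.03².
Subtracting the A equation from the B and C equations removes the quadratic terms:
134.2 x − 16.2 y = 7668.95
140.8 x − 121.2 y = 4638.48
Solving the 2×2 system: x ≈ 61.1, y ≈ 32.7 km.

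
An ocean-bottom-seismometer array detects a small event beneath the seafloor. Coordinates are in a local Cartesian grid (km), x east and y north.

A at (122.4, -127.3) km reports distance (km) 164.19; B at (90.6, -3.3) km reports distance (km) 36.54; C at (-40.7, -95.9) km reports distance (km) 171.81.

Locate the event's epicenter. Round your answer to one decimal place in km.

(76.0, 30.2)

Circle about each station: (x − 122.4)² + (y + 127.3)² = 164.19²; (x − 90.6)² + (y + 3.3)² = 36.54²; (x + 40.7)² + (y + 95.9)² = 171.81².
Subtracting the A equation from the B and C equations removes the quadratic terms:
-63.6 x + 248.0 y = 2655.38
-326.2 x + 62.8 y = -22894.07
Solving the 2×2 system: x ≈ 76.0, y ≈ 30.2 km.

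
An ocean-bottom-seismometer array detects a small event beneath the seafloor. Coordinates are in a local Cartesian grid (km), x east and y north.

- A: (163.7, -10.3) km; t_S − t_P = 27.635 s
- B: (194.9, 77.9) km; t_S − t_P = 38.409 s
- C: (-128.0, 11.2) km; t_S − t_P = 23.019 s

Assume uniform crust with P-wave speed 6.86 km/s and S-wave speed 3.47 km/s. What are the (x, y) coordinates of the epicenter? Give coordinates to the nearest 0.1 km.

-9.2 km east, -98.4 km north

Distance from S−P lag: d = Δt · v_P v_S / (v_P − v_S) = Δt · (6.86·3.47)/(6.86−3.47) ≈ 7.0219·Δt.
So d_A = 194.05, d_B = 269.70, d_C = 161.64 km.
Circle about each station: (x − 163.7)² + (y + 10.3)² = 194.05²; (x − 194.9)² + (y − 77.9)² = 269.70²; (x + 128.0)² + (y − 11.2)² = 161.64².
Subtracting pairs of circle equations eliminates x²+y² and gives linear equations (the radical axes):
62.4 x + 176.4 y = -17932.05
-583.4 x + 43.0 y = 1133.57
Solving the 2×2 system: x ≈ -9.2, y ≈ -98.4 km.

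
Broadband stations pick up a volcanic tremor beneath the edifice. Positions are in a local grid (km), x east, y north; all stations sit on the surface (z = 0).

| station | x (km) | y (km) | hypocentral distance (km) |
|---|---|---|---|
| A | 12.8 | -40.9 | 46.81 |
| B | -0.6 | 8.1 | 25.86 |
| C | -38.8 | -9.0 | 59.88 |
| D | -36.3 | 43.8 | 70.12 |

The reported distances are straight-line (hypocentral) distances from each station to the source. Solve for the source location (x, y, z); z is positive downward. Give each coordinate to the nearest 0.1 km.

x ≈ 17.3 km, y ≈ 2.2 km, depth ≈ 17.7 km

Each station gives a sphere (x−x_i)² + (y−y_i)² + z² = d_i² (stations at z=0).
Subtracting the A sphere from B and C: z² cancels, leaving linear equations in x and y:
-26.8 x + 98.0 y = -248.24
-103.2 x + 63.8 y = -1644.65
Solving: x ≈ 17.294, y ≈ 2.196 km (keep extra digits for the depth step; rounded: 17.3, 2.2).
Then from the A sphere: z² = 46.81² − (x − 12.8)² − (y + 40.9)² with x = 17.294, y = 2.196, so z ≈ 17.712 ≈ 17.7 km.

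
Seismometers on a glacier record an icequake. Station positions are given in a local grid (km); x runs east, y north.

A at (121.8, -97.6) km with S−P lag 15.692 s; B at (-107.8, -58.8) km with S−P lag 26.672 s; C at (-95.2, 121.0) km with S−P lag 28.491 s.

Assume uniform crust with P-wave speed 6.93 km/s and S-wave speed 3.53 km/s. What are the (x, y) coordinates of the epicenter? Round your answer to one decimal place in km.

73.4 km east, 4.4 km north

Distance from S−P lag: d = Δt · v_P v_S / (v_P − v_S) = Δt · (6.93·3.53)/(6.93−3.53) ≈ 7.1950·Δt.
So d_A = 112.90, d_B = 191.90, d_C = 204.99 km.
Circle about each station: (x − 121.8)² + (y + 97.6)² = 112.90²; (x + 107.8)² + (y + 58.8)² = 191.90²; (x + 95.2)² + (y − 121.0)² = 204.99².
Subtracting the A equation from the B and C equations removes the quadratic terms:
-459.2 x + 77.6 y = -33361.92
-434.0 x + 437.2 y = -29931.45
Solving the 2×2 system: x ≈ 73.4, y ≈ 4.4 km.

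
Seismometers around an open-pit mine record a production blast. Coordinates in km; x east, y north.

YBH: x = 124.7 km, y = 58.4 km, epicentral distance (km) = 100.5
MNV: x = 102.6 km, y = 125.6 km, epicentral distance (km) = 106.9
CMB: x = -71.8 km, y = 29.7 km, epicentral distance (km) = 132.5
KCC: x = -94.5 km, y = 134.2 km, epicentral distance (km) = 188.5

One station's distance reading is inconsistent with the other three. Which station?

Solve using three stations at a time. Using MNV, CMB, KCC (subtract circle equations pairwise → linear system) gives (x, y) ≈ (60.7, 27.2).
Distances from that point to each station vs reported:
  YBH: calculated 71.2 vs reported 100.5 → residual 29.3 km
  MNV: calculated 107.0 vs reported 106.9 → residual 0.1 km
  CMB: calculated 132.5 vs reported 132.5 → residual 0.0 km
  KCC: calculated 188.5 vs reported 188.5 → residual 0.0 km
MNV, CMB, KCC are mutually consistent (residuals ≈ 0); YBH is off by 29.3 km.

YBH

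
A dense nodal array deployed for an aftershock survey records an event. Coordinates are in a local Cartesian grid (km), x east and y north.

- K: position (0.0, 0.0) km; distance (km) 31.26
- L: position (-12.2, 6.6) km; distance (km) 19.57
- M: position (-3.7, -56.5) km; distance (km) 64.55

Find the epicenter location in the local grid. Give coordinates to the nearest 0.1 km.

Circle about each station: x² + y² = 31.26²; (x + 12.2)² + (y − 6.6)² = 19.57²; (x + 3.7)² + (y + 56.5)² = 64.55².
Subtracting the K equation from the L and M equations removes the quadratic terms:
-24.4 x + 13.2 y = 786.60
-7.4 x − 113.0 y = 16.43
Solving the 2×2 system: x ≈ -31.2, y ≈ 1.9 km.
Check against K (with the unrounded x, y): √(x²+y²) = 31.27 ≈ 31.26 km. ✓

-31.2 km east, 1.9 km north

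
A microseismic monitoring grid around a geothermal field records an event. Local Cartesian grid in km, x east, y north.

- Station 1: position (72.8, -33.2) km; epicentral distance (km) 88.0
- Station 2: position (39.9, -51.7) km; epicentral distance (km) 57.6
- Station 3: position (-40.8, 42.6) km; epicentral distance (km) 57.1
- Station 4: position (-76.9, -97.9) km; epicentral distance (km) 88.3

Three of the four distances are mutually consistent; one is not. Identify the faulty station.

Station 3

Solve using three stations at a time. Using Station 1, Station 2, Station 4 (subtract circle equations pairwise → linear system) gives (x, y) ≈ (-15.0, -35.2).
Distances from that point to each station vs reported:
  Station 1: calculated 87.8 vs reported 88.0 → residual 0.2 km
  Station 2: calculated 57.3 vs reported 57.6 → residual 0.3 km
  Station 3: calculated 82.0 vs reported 57.1 → residual 24.9 km
  Station 4: calculated 88.1 vs reported 88.3 → residual 0.2 km
Station 1, Station 2, Station 4 are mutually consistent (residuals ≈ 0); Station 3 is off by 24.9 km.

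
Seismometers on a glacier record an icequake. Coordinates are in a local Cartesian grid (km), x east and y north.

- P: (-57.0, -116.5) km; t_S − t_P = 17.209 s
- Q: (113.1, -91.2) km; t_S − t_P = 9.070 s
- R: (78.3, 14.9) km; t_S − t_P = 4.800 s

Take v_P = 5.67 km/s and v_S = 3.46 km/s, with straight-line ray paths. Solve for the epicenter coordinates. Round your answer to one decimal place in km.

Distance from S−P lag: d = Δt · v_P v_S / (v_P − v_S) = Δt · (5.67·3.46)/(5.67−3.46) ≈ 8.8770·Δt.
So d_P = 152.76, d_Q = 80.51, d_R = 42.61 km.
Circle about each station: (x + 57.0)² + (y + 116.5)² = 152.76²; (x − 113.1)² + (y + 91.2)² = 80.51²; (x − 78.3)² + (y − 14.9)² = 42.61².
Subtracting pairs of circle equations eliminates x²+y² and gives linear equations (the radical axes):
340.2 x + 50.6 y = 21141.56
270.6 x + 262.8 y = 11051.66
Solving the 2×2 system: x ≈ 66.0, y ≈ -25.9 km.

x ≈ 66.0 km, y ≈ -25.9 km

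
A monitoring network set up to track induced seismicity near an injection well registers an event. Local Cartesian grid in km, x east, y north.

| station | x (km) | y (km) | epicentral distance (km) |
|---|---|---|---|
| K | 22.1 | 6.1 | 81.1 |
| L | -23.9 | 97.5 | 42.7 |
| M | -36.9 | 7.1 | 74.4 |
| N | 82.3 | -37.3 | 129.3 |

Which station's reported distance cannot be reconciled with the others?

K

Solve using three stations at a time. Using L, M, N (subtract circle equations pairwise → linear system) gives (x, y) ≈ (6.6, 67.5).
Distances from that point to each station vs reported:
  K: calculated 63.4 vs reported 81.1 → residual 17.7 km
  L: calculated 42.7 vs reported 42.7 → residual 0.0 km
  M: calculated 74.4 vs reported 74.4 → residual 0.0 km
  N: calculated 129.3 vs reported 129.3 → residual 0.0 km
L, M, N are mutually consistent (residuals ≈ 0); K is off by 17.7 km.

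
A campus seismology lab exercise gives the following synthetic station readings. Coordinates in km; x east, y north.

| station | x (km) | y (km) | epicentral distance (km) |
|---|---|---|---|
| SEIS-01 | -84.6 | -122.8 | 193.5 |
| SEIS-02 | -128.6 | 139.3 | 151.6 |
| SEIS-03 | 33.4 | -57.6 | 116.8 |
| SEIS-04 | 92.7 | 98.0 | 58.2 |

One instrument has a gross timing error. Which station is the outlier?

Solve using three stations at a time. Using SEIS-01, SEIS-02, SEIS-03 (subtract circle equations pairwise → linear system) gives (x, y) ≈ (-3.9, 53.1).
Distances from that point to each station vs reported:
  SEIS-01: calculated 193.5 vs reported 193.5 → residual 0.0 km
  SEIS-02: calculated 151.6 vs reported 151.6 → residual 0.0 km
  SEIS-03: calculated 116.8 vs reported 116.8 → residual 0.0 km
  SEIS-04: calculated 106.6 vs reported 58.2 → residual 48.4 km
SEIS-01, SEIS-02, SEIS-03 are mutually consistent (residuals ≈ 0); SEIS-04 is off by 48.4 km.

SEIS-04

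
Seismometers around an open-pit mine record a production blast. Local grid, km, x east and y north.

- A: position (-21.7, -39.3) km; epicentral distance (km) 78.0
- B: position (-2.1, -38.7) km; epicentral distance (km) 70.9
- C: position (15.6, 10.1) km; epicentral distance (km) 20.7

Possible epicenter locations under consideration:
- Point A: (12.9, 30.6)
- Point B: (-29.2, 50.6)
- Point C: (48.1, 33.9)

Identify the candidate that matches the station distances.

For each candidate, compare |candidate − station| to the reported distance:
Point A: residuals A 0.0, B 0.0, C 0.0 → max 0.0 km
Point B: residuals A 12.2, B 22.4, C 39.7 → max 39.7 km
Point C: residuals A 23.1, B 17.4, C 19.6 → max 23.1 km
Only Point A has all residuals ≈ 0.

Point A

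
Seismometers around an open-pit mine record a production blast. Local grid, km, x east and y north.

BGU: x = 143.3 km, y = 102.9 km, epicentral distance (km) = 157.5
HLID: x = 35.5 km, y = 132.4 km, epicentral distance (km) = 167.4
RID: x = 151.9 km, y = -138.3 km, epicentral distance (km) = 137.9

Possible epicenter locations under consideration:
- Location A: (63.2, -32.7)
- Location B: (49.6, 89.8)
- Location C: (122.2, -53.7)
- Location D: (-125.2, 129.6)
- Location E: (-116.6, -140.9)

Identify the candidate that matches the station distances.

For each candidate, compare |candidate − station| to the reported distance:
Location A: residuals BGU 0.0, HLID 0.0, RID 0.0 → max 0.0 km
Location B: residuals BGU 62.9, HLID 122.5, RID 112.1 → max 122.5 km
Location C: residuals BGU 0.5, HLID 37.9, RID 48.2 → max 48.2 km
Location D: residuals BGU 112.3, HLID 6.7, RID 247.5 → max 247.5 km
Location E: residuals BGU 198.9, HLID 145.4, RID 130.6 → max 198.9 km
Only Location A has all residuals ≈ 0.

Location A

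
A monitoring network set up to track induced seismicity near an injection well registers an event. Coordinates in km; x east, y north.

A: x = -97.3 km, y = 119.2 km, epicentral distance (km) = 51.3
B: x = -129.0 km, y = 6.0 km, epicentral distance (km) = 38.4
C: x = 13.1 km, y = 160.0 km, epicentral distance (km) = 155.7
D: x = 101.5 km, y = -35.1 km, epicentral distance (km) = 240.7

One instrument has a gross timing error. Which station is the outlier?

Solve using three stations at a time. Using A, C, D (subtract circle equations pairwise → linear system) gives (x, y) ≈ (-114.6, 70.9).
Distances from that point to each station vs reported:
  A: calculated 51.3 vs reported 51.3 → residual 0.0 km
  B: calculated 66.5 vs reported 38.4 → residual 28.1 km
  C: calculated 155.7 vs reported 155.7 → residual 0.0 km
  D: calculated 240.7 vs reported 240.7 → residual 0.0 km
A, C, D are mutually consistent (residuals ≈ 0); B is off by 28.1 km.

B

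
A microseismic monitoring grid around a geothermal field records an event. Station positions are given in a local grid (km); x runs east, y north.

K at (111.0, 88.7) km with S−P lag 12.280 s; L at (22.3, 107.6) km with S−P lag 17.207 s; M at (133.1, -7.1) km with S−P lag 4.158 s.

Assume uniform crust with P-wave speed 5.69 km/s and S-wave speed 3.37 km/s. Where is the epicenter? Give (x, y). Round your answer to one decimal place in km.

x ≈ 99.1 km, y ≈ -12.1 km

Distance from S−P lag: d = Δt · v_P v_S / (v_P − v_S) = Δt · (5.69·3.37)/(5.69−3.37) ≈ 8.2652·Δt.
So d_K = 101.50, d_L = 142.22, d_M = 34.37 km.
Circle about each station: (x − 111.0)² + (y − 88.7)² = 101.50²; (x − 22.3)² + (y − 107.6)² = 142.22²; (x − 133.1)² + (y + 7.1)² = 34.37².
Subtracting the K equation from the L and M equations removes the quadratic terms:
-177.4 x + 37.8 y = -18037.92
44.2 x − 191.6 y = 6698.28
Solving the 2×2 system: x ≈ 99.1, y ≈ -12.1 km.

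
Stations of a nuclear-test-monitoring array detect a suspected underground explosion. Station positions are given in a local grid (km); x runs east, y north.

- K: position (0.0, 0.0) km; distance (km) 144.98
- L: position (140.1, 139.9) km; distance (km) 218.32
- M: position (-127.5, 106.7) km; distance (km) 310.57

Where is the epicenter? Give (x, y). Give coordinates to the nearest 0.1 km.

(122.4, -77.7)

Circle about each station: x² + y² = 144.98²; (x − 140.1)² + (y − 139.9)² = 218.32²; (x + 127.5)² + (y − 106.7)² = 310.57².
Subtracting pairs of circle equations eliminates x²+y² and gives linear equations (the radical axes):
280.2 x + 279.8 y = 12555.60
-255.0 x + 213.4 y = -47793.38
Solving the 2×2 system: x ≈ 122.4, y ≈ -77.7 km.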